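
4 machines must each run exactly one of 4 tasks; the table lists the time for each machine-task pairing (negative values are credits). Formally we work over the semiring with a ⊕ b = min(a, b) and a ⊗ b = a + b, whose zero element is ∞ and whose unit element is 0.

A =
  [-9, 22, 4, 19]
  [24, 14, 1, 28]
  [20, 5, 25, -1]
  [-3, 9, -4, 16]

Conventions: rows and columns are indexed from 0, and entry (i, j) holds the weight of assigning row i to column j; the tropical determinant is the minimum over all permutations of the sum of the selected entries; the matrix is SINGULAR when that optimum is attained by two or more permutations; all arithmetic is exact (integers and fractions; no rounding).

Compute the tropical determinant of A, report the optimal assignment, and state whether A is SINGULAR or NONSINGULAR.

σ = (0, 1, 2, 3): (-9) + 14 + 25 + 16 = 46
σ = (0, 1, 3, 2): (-9) + 14 + (-1) + (-4) = 0
σ = (0, 2, 1, 3): (-9) + 1 + 5 + 16 = 13
σ = (0, 2, 3, 1): (-9) + 1 + (-1) + 9 = 0
σ = (0, 3, 1, 2): (-9) + 28 + 5 + (-4) = 20
σ = (0, 3, 2, 1): (-9) + 28 + 25 + 9 = 53
σ = (1, 0, 2, 3): 22 + 24 + 25 + 16 = 87
σ = (1, 0, 3, 2): 22 + 24 + (-1) + (-4) = 41
σ = (1, 2, 0, 3): 22 + 1 + 20 + 16 = 59
σ = (1, 2, 3, 0): 22 + 1 + (-1) + (-3) = 19
σ = (1, 3, 0, 2): 22 + 28 + 20 + (-4) = 66
σ = (1, 3, 2, 0): 22 + 28 + 25 + (-3) = 72
σ = (2, 0, 1, 3): 4 + 24 + 5 + 16 = 49
σ = (2, 0, 3, 1): 4 + 24 + (-1) + 9 = 36
σ = (2, 1, 0, 3): 4 + 14 + 20 + 16 = 54
σ = (2, 1, 3, 0): 4 + 14 + (-1) + (-3) = 14
σ = (2, 3, 0, 1): 4 + 28 + 20 + 9 = 61
σ = (2, 3, 1, 0): 4 + 28 + 5 + (-3) = 34
σ = (3, 0, 1, 2): 19 + 24 + 5 + (-4) = 44
σ = (3, 0, 2, 1): 19 + 24 + 25 + 9 = 77
σ = (3, 1, 0, 2): 19 + 14 + 20 + (-4) = 49
σ = (3, 1, 2, 0): 19 + 14 + 25 + (-3) = 55
σ = (3, 2, 0, 1): 19 + 1 + 20 + 9 = 49
σ = (3, 2, 1, 0): 19 + 1 + 5 + (-3) = 22
Optimal value attained by: σ = (0, 1, 3, 2).
Answer: det⊕(A) = 0; verdict: SINGULAR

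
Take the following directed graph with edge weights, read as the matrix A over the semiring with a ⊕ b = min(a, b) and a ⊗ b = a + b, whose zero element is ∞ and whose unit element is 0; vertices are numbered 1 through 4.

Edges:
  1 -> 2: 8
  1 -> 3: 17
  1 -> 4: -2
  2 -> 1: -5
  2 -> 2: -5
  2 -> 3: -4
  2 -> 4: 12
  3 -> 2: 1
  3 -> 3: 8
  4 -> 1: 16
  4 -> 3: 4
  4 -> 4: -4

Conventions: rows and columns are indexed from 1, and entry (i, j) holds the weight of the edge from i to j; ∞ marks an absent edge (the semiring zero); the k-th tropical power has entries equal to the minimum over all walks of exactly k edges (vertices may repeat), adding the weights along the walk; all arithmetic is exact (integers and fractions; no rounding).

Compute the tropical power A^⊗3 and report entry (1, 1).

A^⊗2:
  [3, 3, 2, -6]
  [-10, -10, -9, -7]
  [-4, -4, -3, 13]
  [12, 5, 0, -8]
A^⊗3:
  [-2, -2, -2, -10]
  [-15, -15, -14, -12]
  [-9, -9, -8, -6]
  [0, 0, -4, -12]
Key observation: the optimum is the walk 1->2->2->1, with weight 8 + (-5) + (-5) = -2.
Optimal value attained by: walk 1->2->2->1.
Answer: (A^⊗3)[1][1] = -2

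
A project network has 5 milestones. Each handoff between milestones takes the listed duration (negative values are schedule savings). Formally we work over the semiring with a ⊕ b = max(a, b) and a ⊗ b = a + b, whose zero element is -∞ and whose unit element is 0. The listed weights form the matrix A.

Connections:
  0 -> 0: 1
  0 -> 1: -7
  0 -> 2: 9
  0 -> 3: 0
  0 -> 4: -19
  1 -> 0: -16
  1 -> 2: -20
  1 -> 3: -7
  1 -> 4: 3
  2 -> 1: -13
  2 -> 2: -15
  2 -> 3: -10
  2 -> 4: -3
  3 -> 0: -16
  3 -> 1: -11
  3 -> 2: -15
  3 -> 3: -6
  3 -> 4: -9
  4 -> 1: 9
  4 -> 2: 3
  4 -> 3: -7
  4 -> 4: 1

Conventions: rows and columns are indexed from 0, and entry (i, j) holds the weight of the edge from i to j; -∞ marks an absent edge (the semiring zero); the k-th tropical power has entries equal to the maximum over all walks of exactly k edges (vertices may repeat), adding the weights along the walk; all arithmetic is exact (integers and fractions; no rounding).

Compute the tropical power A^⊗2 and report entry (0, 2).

A^⊗2:
  [2, -4, 10, 1, 6]
  [-15, 12, 6, -4, 4]
  [-26, 6, 0, -10, -2]
  [-15, 0, -6, -12, -8]
  [-7, 10, 4, 2, 12]
Key observation: the optimum is the walk 0->0->2, with weight 1 + 9 = 10.
Optimal value attained by: walk 0->0->2.
Answer: (A^⊗2)[0][2] = 10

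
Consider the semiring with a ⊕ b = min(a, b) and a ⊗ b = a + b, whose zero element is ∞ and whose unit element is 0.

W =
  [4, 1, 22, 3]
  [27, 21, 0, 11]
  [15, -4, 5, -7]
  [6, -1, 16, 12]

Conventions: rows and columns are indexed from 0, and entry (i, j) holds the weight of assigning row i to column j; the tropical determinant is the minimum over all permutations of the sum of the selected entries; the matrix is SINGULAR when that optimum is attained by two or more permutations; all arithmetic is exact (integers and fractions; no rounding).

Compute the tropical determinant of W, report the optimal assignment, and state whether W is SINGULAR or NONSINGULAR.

σ = (0, 1, 2, 3): 4 + 21 + 5 + 12 = 42
σ = (0, 1, 3, 2): 4 + 21 + (-7) + 16 = 34
σ = (0, 2, 1, 3): 4 + 0 + (-4) + 12 = 12
σ = (0, 2, 3, 1): 4 + 0 + (-7) + (-1) = -4
σ = (0, 3, 1, 2): 4 + 11 + (-4) + 16 = 27
σ = (0, 3, 2, 1): 4 + 11 + 5 + (-1) = 19
σ = (1, 0, 2, 3): 1 + 27 + 5 + 12 = 45
σ = (1, 0, 3, 2): 1 + 27 + (-7) + 16 = 37
σ = (1, 2, 0, 3): 1 + 0 + 15 + 12 = 28
σ = (1, 2, 3, 0): 1 + 0 + (-7) + 6 = 0
σ = (1, 3, 0, 2): 1 + 11 + 15 + 16 = 43
σ = (1, 3, 2, 0): 1 + 11 + 5 + 6 = 23
σ = (2, 0, 1, 3): 22 + 27 + (-4) + 12 = 57
σ = (2, 0, 3, 1): 22 + 27 + (-7) + (-1) = 41
σ = (2, 1, 0, 3): 22 + 21 + 15 + 12 = 70
σ = (2, 1, 3, 0): 22 + 21 + (-7) + 6 = 42
σ = (2, 3, 0, 1): 22 + 11 + 15 + (-1) = 47
σ = (2, 3, 1, 0): 22 + 11 + (-4) + 6 = 35
σ = (3, 0, 1, 2): 3 + 27 + (-4) + 16 = 42
σ = (3, 0, 2, 1): 3 + 27 + 5 + (-1) = 34
σ = (3, 1, 0, 2): 3 + 21 + 15 + 16 = 55
σ = (3, 1, 2, 0): 3 + 21 + 5 + 6 = 35
σ = (3, 2, 0, 1): 3 + 0 + 15 + (-1) = 17
σ = (3, 2, 1, 0): 3 + 0 + (-4) + 6 = 5
Optimal value attained by: σ = (0, 2, 3, 1).
Answer: det⊕(W) = -4; verdict: NONSINGULAR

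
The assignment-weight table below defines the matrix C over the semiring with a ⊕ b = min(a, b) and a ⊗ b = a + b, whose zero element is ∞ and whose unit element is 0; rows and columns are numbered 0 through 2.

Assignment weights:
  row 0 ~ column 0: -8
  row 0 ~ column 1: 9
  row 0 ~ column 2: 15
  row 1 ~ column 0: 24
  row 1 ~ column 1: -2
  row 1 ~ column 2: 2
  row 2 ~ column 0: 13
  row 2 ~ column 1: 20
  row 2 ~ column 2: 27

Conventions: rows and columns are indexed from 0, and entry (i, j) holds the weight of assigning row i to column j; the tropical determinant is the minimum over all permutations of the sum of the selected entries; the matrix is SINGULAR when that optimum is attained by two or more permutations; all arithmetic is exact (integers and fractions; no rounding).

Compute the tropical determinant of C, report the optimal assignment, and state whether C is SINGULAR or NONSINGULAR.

σ = (0, 1, 2): (-8) + (-2) + 27 = 17
σ = (0, 2, 1): (-8) + 2 + 20 = 14
σ = (1, 0, 2): 9 + 24 + 27 = 60
σ = (1, 2, 0): 9 + 2 + 13 = 24
σ = (2, 0, 1): 15 + 24 + 20 = 59
σ = (2, 1, 0): 15 + (-2) + 13 = 26
Optimal value attained by: σ = (0, 2, 1).
Answer: det⊕(C) = 14; verdict: NONSINGULAR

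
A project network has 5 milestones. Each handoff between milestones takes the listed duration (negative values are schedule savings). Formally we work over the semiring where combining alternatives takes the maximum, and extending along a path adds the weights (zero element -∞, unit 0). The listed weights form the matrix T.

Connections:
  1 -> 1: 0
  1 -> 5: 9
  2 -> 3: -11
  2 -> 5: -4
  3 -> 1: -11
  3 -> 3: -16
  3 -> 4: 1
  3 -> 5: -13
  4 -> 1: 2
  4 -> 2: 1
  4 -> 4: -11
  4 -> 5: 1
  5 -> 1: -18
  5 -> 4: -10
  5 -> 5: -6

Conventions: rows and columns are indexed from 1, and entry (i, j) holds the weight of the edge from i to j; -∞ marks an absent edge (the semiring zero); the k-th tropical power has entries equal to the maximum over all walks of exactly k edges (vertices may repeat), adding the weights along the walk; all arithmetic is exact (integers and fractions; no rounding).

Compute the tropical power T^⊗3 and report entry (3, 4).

T^⊗2:
  [0, -∞, -∞, -1, 9]
  [-22, -∞, -27, -10, -10]
  [3, 2, -32, -10, 2]
  [2, -10, -10, -9, 11]
  [-8, -9, -∞, -16, -9]
T^⊗3:
  [1, 0, -∞, -1, 9]
  [-8, -9, -43, -20, -9]
  [3, -9, -9, -8, 12]
  [2, -8, -21, 1, 11]
  [-8, -15, -20, -19, 1]
Key observation: the optimum is the walk 3->4->5->4, with weight 1 + 1 + (-10) = -8.
Optimal value attained by: walk 3->4->5->4.
Answer: (T^⊗3)[3][4] = -8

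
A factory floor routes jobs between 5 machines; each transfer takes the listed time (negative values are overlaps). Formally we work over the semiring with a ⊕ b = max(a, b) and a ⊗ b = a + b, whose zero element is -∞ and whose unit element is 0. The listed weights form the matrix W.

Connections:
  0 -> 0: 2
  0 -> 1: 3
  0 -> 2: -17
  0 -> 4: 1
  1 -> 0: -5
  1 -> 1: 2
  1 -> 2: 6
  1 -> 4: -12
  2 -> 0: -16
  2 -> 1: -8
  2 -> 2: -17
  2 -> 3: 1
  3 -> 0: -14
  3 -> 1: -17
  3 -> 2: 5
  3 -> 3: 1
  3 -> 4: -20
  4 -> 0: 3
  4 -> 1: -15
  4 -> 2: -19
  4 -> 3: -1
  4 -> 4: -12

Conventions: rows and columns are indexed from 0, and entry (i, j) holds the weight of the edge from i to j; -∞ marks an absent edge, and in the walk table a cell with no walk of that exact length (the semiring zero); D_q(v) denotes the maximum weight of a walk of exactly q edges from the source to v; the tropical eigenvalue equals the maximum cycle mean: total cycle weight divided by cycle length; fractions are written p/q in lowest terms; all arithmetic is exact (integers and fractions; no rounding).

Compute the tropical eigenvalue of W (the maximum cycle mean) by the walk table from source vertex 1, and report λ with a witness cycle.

q=0: [-∞, 0, -∞, -∞, -∞]
q=1: [-5, 2, 6, -∞, -12]
q=2: [-3, 4, 8, 7, -4]
q=3: [-1, 6, 12, 9, -2]
q=4: [1, 8, 14, 13, 0]
q=5: [3, 10, 18, 15, 2]
Optimal cycle mean attained by: cycle 2->3->2, total 1 + 5, length 2.
Answer: λ = 3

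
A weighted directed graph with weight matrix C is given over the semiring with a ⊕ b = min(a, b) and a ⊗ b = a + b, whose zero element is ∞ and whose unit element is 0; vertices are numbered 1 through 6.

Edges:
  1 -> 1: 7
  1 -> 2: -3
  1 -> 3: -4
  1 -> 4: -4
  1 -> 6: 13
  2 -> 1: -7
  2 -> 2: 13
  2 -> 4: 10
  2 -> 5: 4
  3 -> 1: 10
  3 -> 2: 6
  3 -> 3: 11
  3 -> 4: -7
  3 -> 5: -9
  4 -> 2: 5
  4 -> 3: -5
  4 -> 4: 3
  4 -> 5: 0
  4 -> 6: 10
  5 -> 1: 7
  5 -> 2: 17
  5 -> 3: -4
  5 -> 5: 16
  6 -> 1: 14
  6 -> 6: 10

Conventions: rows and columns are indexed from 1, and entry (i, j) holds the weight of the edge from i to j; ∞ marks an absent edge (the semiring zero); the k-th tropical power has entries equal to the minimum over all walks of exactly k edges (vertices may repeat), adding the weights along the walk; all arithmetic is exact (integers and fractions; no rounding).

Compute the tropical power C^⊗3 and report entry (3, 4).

C^⊗2:
  [-10, 1, -9, -11, -13, 6]
  [0, -10, -11, -11, 10, 6]
  [-2, -2, -13, -4, -7, 3]
  [-2, 1, -4, -12, -14, 13]
  [6, 2, 3, -11, -13, 20]
  [21, 11, 10, 10, ∞, 20]
C^⊗3:
  [-6, -13, -17, -16, -18, -1]
  [-17, -6, -16, -18, -20, -1]
  [-9, -7, -11, -20, -22, 6]
  [-7, -7, -18, -11, -13, -2]
  [-6, -6, -17, -8, -11, -1]
  [4, 15, 5, 3, 1, 20]
Key observation: the optimum is the walk 3->5->3->4, with weight (-9) + (-4) + (-7) = -20.
Optimal value attained by: walk 3->5->3->4.
Answer: (C^⊗3)[3][4] = -20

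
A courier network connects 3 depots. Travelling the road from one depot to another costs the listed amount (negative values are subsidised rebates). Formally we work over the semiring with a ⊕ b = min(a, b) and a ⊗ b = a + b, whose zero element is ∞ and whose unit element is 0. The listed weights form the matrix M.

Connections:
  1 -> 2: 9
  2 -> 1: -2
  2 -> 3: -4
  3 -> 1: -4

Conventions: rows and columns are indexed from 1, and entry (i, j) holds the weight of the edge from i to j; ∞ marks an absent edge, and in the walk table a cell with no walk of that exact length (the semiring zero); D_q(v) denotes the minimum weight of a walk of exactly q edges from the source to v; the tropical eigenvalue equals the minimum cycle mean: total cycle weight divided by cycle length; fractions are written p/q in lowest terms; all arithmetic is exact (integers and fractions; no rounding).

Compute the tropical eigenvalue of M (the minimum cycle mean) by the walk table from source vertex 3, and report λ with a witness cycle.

q=0: [∞, ∞, 0]
q=1: [-4, ∞, ∞]
q=2: [∞, 5, ∞]
q=3: [3, ∞, 1]
Optimal cycle mean attained by: cycle 1->2->3->1, total 9 + (-4) + (-4), length 3.
Answer: λ = 1/3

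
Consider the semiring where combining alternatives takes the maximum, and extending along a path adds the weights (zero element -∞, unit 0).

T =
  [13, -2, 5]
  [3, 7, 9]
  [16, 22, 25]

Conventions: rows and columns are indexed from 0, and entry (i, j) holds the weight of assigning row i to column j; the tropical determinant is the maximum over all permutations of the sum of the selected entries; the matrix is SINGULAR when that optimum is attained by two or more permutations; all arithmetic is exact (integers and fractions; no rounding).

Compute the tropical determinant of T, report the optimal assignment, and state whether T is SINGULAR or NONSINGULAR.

σ = (0, 1, 2): 13 + 7 + 25 = 45
σ = (0, 2, 1): 13 + 9 + 22 = 44
σ = (1, 0, 2): (-2) + 3 + 25 = 26
σ = (1, 2, 0): (-2) + 9 + 16 = 23
σ = (2, 0, 1): 5 + 3 + 22 = 30
σ = (2, 1, 0): 5 + 7 + 16 = 28
Optimal value attained by: σ = (0, 1, 2).
Answer: det⊕(T) = 45; verdict: NONSINGULAR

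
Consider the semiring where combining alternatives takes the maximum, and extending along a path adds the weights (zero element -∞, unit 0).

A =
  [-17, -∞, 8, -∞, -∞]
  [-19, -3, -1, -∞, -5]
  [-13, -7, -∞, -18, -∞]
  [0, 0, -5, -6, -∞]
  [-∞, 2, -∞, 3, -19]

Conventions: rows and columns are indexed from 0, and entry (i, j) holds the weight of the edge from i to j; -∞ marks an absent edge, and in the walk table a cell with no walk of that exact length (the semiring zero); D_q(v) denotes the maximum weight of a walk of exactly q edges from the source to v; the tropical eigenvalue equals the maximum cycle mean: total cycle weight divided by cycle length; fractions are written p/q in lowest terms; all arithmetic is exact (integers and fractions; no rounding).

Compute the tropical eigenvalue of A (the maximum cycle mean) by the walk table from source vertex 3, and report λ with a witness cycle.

q=0: [-∞, -∞, -∞, 0, -∞]
q=1: [0, 0, -5, -6, -∞]
q=2: [-6, -3, 8, -12, -5]
q=3: [-5, 1, 2, -2, -8]
q=4: [-2, -2, 3, -5, -4]
q=5: [-5, -2, 6, -1, -7]
Optimal cycle mean attained by: cycle 0->2->1->4->3->0, total 8 + (-7) + (-5) + 3 + 0, length 5.
Answer: λ = -1/5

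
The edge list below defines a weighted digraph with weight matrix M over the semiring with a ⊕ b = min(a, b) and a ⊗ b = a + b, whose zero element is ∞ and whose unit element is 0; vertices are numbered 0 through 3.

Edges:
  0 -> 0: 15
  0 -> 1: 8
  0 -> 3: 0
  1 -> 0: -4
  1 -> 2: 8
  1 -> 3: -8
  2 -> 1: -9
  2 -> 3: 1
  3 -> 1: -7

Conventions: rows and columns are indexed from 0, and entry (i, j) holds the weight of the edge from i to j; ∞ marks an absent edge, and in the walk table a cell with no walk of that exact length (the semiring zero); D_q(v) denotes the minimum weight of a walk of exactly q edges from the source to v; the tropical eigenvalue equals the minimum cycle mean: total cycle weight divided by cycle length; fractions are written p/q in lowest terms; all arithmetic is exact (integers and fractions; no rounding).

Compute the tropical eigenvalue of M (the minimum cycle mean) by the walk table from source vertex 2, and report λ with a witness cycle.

q=0: [∞, ∞, 0, ∞]
q=1: [∞, -9, ∞, 1]
q=2: [-13, -6, -1, -17]
q=3: [-10, -24, 2, -14]
q=4: [-28, -21, -16, -32]
Optimal cycle mean attained by: cycle 1->3->1, total (-8) + (-7), length 2.
Answer: λ = -15/2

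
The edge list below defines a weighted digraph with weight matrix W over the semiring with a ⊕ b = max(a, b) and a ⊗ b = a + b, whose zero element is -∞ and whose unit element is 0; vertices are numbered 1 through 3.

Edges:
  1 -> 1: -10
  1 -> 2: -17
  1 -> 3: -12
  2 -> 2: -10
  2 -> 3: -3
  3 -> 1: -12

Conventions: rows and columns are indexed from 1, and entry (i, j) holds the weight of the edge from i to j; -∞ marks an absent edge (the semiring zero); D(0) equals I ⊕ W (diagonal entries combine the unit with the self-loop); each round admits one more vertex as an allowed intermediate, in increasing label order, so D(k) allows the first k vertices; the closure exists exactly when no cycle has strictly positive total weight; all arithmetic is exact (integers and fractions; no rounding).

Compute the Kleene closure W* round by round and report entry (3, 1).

D(0):
  [0, -17, -12]
  [-∞, 0, -3]
  [-12, -∞, 0]
D(1):
  [0, -17, -12]
  [-∞, 0, -3]
  [-12, -29, 0]
D(2):
  [0, -17, -12]
  [-∞, 0, -3]
  [-12, -29, 0]
D(3):
  [0, -17, -12]
  [-15, 0, -3]
  [-12, -29, 0]
Answer: W*[3][1] = -12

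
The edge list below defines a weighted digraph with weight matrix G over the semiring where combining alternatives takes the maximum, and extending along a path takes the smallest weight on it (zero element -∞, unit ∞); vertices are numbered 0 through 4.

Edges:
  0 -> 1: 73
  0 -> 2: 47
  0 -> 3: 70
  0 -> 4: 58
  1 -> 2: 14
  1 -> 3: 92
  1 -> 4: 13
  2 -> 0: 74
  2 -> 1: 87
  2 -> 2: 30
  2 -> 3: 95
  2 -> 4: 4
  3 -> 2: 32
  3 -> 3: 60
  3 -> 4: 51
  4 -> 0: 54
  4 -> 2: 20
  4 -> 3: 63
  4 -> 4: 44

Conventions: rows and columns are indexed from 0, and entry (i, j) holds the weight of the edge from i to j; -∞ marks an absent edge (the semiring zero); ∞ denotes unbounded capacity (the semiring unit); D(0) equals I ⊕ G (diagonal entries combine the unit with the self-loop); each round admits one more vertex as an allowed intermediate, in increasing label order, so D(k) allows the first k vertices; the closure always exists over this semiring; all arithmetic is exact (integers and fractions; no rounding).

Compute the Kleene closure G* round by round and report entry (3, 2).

D(0):
  [∞, 73, 47, 70, 58]
  [-∞, ∞, 14, 92, 13]
  [74, 87, ∞, 95, 4]
  [-∞, -∞, 32, ∞, 51]
  [54, -∞, 20, 63, ∞]
D(1):
  [∞, 73, 47, 70, 58]
  [-∞, ∞, 14, 92, 13]
  [74, 87, ∞, 95, 58]
  [-∞, -∞, 32, ∞, 51]
  [54, 54, 47, 63, ∞]
D(2):
  [∞, 73, 47, 73, 58]
  [-∞, ∞, 14, 92, 13]
  [74, 87, ∞, 95, 58]
  [-∞, -∞, 32, ∞, 51]
  [54, 54, 47, 63, ∞]
D(3):
  [∞, 73, 47, 73, 58]
  [14, ∞, 14, 92, 14]
  [74, 87, ∞, 95, 58]
  [32, 32, 32, ∞, 51]
  [54, 54, 47, 63, ∞]
D(4):
  [∞, 73, 47, 73, 58]
  [32, ∞, 32, 92, 51]
  [74, 87, ∞, 95, 58]
  [32, 32, 32, ∞, 51]
  [54, 54, 47, 63, ∞]
D(5):
  [∞, 73, 47, 73, 58]
  [51, ∞, 47, 92, 51]
  [74, 87, ∞, 95, 58]
  [51, 51, 47, ∞, 51]
  [54, 54, 47, 63, ∞]
Answer: G*[3][2] = 47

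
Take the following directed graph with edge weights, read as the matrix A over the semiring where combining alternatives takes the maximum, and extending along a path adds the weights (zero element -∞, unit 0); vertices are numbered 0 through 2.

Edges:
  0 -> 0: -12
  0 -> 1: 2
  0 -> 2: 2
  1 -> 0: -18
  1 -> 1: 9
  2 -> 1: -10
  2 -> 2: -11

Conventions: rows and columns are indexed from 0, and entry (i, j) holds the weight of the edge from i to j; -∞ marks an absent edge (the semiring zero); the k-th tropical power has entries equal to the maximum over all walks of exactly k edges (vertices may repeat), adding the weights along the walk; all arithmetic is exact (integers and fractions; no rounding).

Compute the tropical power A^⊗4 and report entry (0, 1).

A^⊗2:
  [-16, 11, -9]
  [-9, 18, -16]
  [-28, -1, -22]
A^⊗3:
  [-7, 20, -14]
  [0, 27, -7]
  [-19, 8, -26]
A^⊗4:
  [2, 29, -5]
  [9, 36, 2]
  [-10, 17, -17]
Key observation: the optimum is the walk 0->1->1->1->1, with weight 2 + 9 + 9 + 9 = 29.
Optimal value attained by: walk 0->1->1->1->1.
Answer: (A^⊗4)[0][1] = 29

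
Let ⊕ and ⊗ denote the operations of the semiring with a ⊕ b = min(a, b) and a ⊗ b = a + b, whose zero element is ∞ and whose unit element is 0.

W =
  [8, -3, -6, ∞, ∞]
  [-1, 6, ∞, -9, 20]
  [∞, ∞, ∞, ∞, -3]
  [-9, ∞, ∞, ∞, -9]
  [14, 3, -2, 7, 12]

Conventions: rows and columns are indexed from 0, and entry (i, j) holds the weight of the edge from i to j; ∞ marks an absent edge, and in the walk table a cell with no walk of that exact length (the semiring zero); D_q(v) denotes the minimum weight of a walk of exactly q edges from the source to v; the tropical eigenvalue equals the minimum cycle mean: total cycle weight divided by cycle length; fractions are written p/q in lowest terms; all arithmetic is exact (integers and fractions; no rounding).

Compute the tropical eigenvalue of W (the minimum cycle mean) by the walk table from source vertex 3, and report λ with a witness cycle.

q=0: [∞, ∞, ∞, 0, ∞]
q=1: [-9, ∞, ∞, ∞, -9]
q=2: [-1, -12, -15, -2, 3]
q=3: [-13, -6, -7, -21, -18]
q=4: [-30, -16, -20, -15, -30]
q=5: [-24, -33, -36, -25, -24]
Optimal cycle mean attained by: cycle 0->1->3->0, total (-3) + (-9) + (-9), length 3.
Answer: λ = -7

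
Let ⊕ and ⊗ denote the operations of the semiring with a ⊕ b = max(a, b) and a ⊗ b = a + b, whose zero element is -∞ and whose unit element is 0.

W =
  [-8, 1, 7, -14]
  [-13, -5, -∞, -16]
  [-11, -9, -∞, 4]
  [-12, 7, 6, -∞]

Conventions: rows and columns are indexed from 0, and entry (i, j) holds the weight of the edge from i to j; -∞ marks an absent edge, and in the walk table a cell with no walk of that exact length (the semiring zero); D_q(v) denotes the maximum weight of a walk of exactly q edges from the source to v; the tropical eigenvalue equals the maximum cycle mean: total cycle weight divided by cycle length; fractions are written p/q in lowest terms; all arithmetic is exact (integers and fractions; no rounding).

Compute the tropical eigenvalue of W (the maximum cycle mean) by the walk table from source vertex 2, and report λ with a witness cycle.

q=0: [-∞, -∞, 0, -∞]
q=1: [-11, -9, -∞, 4]
q=2: [-8, 11, 10, -25]
q=3: [-1, 6, -1, 14]
q=4: [2, 21, 20, 3]
Optimal cycle mean attained by: cycle 2->3->2, total 4 + 6, length 2.
Answer: λ = 5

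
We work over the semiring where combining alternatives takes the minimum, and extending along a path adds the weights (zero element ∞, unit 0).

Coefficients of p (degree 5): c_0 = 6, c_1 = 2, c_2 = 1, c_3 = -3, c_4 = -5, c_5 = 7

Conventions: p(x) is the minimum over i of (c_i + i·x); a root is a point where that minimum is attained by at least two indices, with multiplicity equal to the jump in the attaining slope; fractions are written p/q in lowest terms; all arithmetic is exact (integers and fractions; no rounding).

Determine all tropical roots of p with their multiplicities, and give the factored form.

hull edge (i=0, c=6) to (i=1, c=2): slope -4, span 1
hull edge (i=1, c=2) to (i=3, c=-3): slope -5/2, span 2
hull edge (i=3, c=-3) to (i=4, c=-5): slope -2, span 1
hull edge (i=4, c=-5) to (i=5, c=7): slope 12, span 1
Factored form: p(x) = 7 ⊗ (x ⊕ (-12)) ⊗ (x ⊕ 2) ⊗ (x ⊕ 5/2) ⊗ (x ⊕ 5/2) ⊗ (x ⊕ 4)
Answer: roots = -12 (mult 1), 2 (mult 1), 5/2 (mult 2), 4 (mult 1)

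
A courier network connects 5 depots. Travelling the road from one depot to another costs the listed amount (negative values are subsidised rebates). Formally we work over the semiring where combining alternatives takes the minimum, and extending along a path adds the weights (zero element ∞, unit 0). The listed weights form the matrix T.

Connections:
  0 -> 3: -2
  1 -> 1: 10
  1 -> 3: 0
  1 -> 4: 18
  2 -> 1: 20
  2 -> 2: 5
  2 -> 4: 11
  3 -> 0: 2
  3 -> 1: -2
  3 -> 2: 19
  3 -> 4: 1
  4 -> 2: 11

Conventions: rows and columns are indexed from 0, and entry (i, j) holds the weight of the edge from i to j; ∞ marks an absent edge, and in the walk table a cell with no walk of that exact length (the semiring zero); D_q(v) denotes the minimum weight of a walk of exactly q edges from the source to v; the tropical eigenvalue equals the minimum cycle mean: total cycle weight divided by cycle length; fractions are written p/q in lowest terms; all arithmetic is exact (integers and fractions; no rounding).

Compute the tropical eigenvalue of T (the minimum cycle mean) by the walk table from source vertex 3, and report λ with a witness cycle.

q=0: [∞, ∞, ∞, 0, ∞]
q=1: [2, -2, 19, ∞, 1]
q=2: [∞, 8, 12, -2, 16]
q=3: [0, -4, 17, 8, -1]
q=4: [10, 6, 10, -4, 9]
q=5: [-2, -6, 15, 6, -3]
Optimal cycle mean attained by: cycle 1->3->1, total 0 + (-2), length 2.
Answer: λ = -1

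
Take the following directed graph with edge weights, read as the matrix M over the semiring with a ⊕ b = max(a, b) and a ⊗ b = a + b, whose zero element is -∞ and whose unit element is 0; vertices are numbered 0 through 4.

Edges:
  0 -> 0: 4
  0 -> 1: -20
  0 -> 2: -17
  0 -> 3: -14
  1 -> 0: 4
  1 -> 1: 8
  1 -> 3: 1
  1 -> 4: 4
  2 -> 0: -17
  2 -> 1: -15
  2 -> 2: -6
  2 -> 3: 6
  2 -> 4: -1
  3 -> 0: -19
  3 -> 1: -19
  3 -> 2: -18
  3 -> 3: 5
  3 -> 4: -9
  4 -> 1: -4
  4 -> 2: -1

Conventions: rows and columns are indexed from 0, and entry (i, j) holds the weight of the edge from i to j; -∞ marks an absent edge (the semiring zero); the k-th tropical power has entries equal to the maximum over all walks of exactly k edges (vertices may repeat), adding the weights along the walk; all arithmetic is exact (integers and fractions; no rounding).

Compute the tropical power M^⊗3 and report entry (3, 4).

M^⊗2:
  [8, -12, -13, -9, -16]
  [12, 16, 3, 9, 12]
  [-11, -5, -2, 11, -3]
  [-14, -11, -10, 10, -4]
  [0, 4, -7, 5, 0]
M^⊗3:
  [12, -4, -9, -4, -8]
  [20, 24, 11, 17, 20]
  [-1, 3, -4, 16, 2]
  [-7, -3, -5, 15, 1]
  [8, 12, -1, 10, 8]
Key observation: the optimum is the walk 3->3->3->4, with weight 5 + 5 + (-9) = 1.
Optimal value attained by: walk 3->3->3->4.
Answer: (M^⊗3)[3][4] = 1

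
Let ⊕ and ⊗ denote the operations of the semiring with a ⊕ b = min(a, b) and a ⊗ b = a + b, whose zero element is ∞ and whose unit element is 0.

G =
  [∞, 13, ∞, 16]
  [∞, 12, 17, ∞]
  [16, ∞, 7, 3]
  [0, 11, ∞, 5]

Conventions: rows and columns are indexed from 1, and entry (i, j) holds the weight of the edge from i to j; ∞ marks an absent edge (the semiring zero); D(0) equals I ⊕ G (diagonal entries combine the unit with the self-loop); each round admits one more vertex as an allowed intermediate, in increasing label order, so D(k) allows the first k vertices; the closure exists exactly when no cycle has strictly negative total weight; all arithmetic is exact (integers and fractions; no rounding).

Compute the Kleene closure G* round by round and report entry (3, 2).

D(0):
  [0, 13, ∞, 16]
  [∞, 0, 17, ∞]
  [16, ∞, 0, 3]
  [0, 11, ∞, 0]
D(1):
  [0, 13, ∞, 16]
  [∞, 0, 17, ∞]
  [16, 29, 0, 3]
  [0, 11, ∞, 0]
D(2):
  [0, 13, 30, 16]
  [∞, 0, 17, ∞]
  [16, 29, 0, 3]
  [0, 11, 28, 0]
D(3):
  [0, 13, 30, 16]
  [33, 0, 17, 20]
  [16, 29, 0, 3]
  [0, 11, 28, 0]
D(4):
  [0, 13, 30, 16]
  [20, 0, 17, 20]
  [3, 14, 0, 3]
  [0, 11, 28, 0]
Answer: G*[3][2] = 14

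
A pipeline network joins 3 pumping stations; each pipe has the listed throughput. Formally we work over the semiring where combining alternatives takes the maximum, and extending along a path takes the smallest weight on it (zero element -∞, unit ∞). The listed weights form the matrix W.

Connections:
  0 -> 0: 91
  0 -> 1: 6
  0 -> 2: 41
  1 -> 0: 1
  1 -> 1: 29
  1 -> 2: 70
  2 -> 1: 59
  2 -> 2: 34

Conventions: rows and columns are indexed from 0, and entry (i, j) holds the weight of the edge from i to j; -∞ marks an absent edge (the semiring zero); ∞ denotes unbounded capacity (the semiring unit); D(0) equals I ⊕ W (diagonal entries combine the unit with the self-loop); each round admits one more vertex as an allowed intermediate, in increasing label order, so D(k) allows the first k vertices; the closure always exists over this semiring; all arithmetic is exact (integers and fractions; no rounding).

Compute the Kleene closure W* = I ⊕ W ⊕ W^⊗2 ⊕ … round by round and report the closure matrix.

D(0):
  [∞, 6, 41]
  [1, ∞, 70]
  [-∞, 59, ∞]
D(1):
  [∞, 6, 41]
  [1, ∞, 70]
  [-∞, 59, ∞]
D(2):
  [∞, 6, 41]
  [1, ∞, 70]
  [1, 59, ∞]
D(3):
  [∞, 41, 41]
  [1, ∞, 70]
  [1, 59, ∞]
Answer: W* = [[∞, 41, 41], [1, ∞, 70], [1, 59, ∞]]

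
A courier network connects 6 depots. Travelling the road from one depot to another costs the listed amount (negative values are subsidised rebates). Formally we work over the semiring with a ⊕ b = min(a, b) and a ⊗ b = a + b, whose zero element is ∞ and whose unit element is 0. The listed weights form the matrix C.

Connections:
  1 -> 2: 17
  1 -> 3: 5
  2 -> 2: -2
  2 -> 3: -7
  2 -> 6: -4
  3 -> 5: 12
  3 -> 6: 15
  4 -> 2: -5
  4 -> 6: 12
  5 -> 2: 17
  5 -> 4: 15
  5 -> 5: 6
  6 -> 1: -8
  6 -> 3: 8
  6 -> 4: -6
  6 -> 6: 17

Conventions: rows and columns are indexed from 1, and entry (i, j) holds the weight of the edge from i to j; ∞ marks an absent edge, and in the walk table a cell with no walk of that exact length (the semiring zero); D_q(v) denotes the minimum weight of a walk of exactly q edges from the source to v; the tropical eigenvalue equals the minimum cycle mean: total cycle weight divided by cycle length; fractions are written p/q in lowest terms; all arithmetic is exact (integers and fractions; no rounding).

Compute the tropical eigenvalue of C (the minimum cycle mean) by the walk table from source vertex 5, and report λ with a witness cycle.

q=0: [∞, ∞, ∞, ∞, 0, ∞]
q=1: [∞, 17, ∞, 15, 6, ∞]
q=2: [∞, 10, 10, 21, 12, 13]
q=3: [5, 8, 3, 7, 18, 6]
q=4: [-2, 2, 1, 0, 15, 4]
q=5: [-4, -5, -5, -2, 13, -2]
q=6: [-10, -7, -12, -8, 7, -9]
Optimal cycle mean attained by: cycle 2->6->4->2, total (-4) + (-6) + (-5), length 3.
Answer: λ = -5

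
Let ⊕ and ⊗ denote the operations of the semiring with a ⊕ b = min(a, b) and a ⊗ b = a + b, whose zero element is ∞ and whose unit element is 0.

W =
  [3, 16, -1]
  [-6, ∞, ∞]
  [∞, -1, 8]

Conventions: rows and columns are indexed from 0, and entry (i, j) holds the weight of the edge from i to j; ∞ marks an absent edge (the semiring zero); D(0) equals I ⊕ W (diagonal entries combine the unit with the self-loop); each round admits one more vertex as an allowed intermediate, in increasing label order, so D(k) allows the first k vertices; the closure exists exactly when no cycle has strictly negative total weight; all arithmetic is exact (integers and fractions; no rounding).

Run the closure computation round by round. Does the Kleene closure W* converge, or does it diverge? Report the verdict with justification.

D(0):
  [0, 16, -1]
  [-6, 0, ∞]
  [∞, -1, 0]
D(1):
  [0, 16, -1]
  [-6, 0, -7]
  [∞, -1, 0]
Detection: at round 2, diagonal entry (2, 2) turns strictly negative.
Key observation: the cycle 2->1->0->2 has total weight (-1) + (-6) + (-1), which is strictly negative.
Answer: DIVERGES — negative cycle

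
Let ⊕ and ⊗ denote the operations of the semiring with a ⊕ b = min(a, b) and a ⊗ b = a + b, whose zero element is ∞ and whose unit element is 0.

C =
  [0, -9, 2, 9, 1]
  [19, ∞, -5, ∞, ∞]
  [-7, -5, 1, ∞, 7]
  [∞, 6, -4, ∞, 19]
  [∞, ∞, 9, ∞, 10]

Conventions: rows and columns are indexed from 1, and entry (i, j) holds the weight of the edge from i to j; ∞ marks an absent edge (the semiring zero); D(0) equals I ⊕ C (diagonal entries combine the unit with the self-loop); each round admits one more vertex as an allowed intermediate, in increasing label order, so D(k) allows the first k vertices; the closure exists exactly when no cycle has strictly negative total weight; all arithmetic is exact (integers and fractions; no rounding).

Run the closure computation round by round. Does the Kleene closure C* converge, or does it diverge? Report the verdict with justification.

D(0):
  [0, -9, 2, 9, 1]
  [19, 0, -5, ∞, ∞]
  [-7, -5, 0, ∞, 7]
  [∞, 6, -4, 0, 19]
  [∞, ∞, 9, ∞, 0]
Detection: at round 1, diagonal entry (3, 3) turns strictly negative.
Key observation: the cycle 3->1->3 has total weight (-7) + 2, which is strictly negative.
Answer: DIVERGES — negative cycle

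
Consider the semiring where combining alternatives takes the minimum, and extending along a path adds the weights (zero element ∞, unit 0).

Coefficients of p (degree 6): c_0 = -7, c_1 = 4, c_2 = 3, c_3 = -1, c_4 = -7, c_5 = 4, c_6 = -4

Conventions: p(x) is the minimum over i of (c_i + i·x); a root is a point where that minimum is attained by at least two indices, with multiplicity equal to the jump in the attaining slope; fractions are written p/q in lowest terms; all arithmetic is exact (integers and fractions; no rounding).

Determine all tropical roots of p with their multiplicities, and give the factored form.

hull edge (i=0, c=-7) to (i=4, c=-7): slope 0, span 4
hull edge (i=4, c=-7) to (i=6, c=-4): slope 3/2, span 2
Factored form: p(x) = -4 ⊗ (x ⊕ (-3/2)) ⊗ (x ⊕ (-3/2)) ⊗ (x ⊕ 0) ⊗ (x ⊕ 0) ⊗ (x ⊕ 0) ⊗ (x ⊕ 0)
Answer: roots = -3/2 (mult 2), 0 (mult 4)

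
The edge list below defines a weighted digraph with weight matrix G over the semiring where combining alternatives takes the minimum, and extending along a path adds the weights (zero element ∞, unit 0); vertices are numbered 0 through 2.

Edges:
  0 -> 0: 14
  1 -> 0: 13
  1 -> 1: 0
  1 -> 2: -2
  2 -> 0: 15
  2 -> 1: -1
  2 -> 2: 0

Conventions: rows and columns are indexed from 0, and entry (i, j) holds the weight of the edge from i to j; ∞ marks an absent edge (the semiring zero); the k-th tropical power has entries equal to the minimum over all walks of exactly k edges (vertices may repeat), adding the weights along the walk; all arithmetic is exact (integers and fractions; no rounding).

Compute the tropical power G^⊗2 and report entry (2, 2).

G^⊗2:
  [28, ∞, ∞]
  [13, -3, -2]
  [12, -1, -3]
Key observation: the optimum is the walk 2->1->2, with weight (-1) + (-2) = -3.
Optimal value attained by: walk 2->1->2.
Answer: (G^⊗2)[2][2] = -3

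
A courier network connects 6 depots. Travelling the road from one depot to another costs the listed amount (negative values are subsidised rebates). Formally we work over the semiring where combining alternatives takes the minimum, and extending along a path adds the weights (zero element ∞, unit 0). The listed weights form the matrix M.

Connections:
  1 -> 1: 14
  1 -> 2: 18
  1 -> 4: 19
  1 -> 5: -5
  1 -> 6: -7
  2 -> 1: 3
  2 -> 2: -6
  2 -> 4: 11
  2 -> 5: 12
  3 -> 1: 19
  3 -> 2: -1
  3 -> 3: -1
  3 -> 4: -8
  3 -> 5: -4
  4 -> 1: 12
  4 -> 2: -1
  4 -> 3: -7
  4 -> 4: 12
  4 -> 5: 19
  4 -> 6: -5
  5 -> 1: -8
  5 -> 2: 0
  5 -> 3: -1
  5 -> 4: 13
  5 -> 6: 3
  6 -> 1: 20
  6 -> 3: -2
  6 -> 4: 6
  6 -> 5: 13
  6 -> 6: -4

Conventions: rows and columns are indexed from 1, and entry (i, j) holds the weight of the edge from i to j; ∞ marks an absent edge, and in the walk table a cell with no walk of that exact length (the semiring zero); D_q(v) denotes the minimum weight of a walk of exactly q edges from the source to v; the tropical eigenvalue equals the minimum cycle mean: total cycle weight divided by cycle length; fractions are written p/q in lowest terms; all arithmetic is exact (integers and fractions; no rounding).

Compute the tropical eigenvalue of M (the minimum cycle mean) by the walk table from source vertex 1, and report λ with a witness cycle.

q=0: [0, ∞, ∞, ∞, ∞, ∞]
q=1: [14, 18, ∞, 19, -5, -7]
q=2: [-13, -5, -9, -1, 6, -11]
q=3: [-2, -11, -13, -17, -18, -20]
q=4: [-26, -18, -24, -21, -17, -24]
q=5: [-25, -25, -28, -32, -31, -33]
q=6: [-39, -33, -39, -36, -32, -37]
Optimal cycle mean attained by: cycle 3->4->3, total (-8) + (-7), length 2.
Answer: λ = -15/2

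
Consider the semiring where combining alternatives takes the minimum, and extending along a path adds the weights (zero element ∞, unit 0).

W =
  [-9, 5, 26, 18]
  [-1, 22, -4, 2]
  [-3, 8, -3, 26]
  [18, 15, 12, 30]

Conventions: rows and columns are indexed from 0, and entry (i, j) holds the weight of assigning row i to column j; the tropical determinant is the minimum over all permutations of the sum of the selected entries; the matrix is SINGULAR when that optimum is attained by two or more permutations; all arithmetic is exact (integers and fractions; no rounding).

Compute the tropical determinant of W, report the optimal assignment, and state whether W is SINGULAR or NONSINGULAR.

σ = (0, 1, 2, 3): (-9) + 22 + (-3) + 30 = 40
σ = (0, 1, 3, 2): (-9) + 22 + 26 + 12 = 51
σ = (0, 2, 1, 3): (-9) + (-4) + 8 + 30 = 25
σ = (0, 2, 3, 1): (-9) + (-4) + 26 + 15 = 28
σ = (0, 3, 1, 2): (-9) + 2 + 8 + 12 = 13
σ = (0, 3, 2, 1): (-9) + 2 + (-3) + 15 = 5
σ = (1, 0, 2, 3): 5 + (-1) + (-3) + 30 = 31
σ = (1, 0, 3, 2): 5 + (-1) + 26 + 12 = 42
σ = (1, 2, 0, 3): 5 + (-4) + (-3) + 30 = 28
σ = (1, 2, 3, 0): 5 + (-4) + 26 + 18 = 45
σ = (1, 3, 0, 2): 5 + 2 + (-3) + 12 = 16
σ = (1, 3, 2, 0): 5 + 2 + (-3) + 18 = 22
σ = (2, 0, 1, 3): 26 + (-1) + 8 + 30 = 63
σ = (2, 0, 3, 1): 26 + (-1) + 26 + 15 = 66
σ = (2, 1, 0, 3): 26 + 22 + (-3) + 30 = 75
σ = (2, 1, 3, 0): 26 + 22 + 26 + 18 = 92
σ = (2, 3, 0, 1): 26 + 2 + (-3) + 15 = 40
σ = (2, 3, 1, 0): 26 + 2 + 8 + 18 = 54
σ = (3, 0, 1, 2): 18 + (-1) + 8 + 12 = 37
σ = (3, 0, 2, 1): 18 + (-1) + (-3) + 15 = 29
σ = (3, 1, 0, 2): 18 + 22 + (-3) + 12 = 49
σ = (3, 1, 2, 0): 18 + 22 + (-3) + 18 = 55
σ = (3, 2, 0, 1): 18 + (-4) + (-3) + 15 = 26
σ = (3, 2, 1, 0): 18 + (-4) + 8 + 18 = 40
Optimal value attained by: σ = (0, 3, 2, 1).
Answer: det⊕(W) = 5; verdict: NONSINGULAR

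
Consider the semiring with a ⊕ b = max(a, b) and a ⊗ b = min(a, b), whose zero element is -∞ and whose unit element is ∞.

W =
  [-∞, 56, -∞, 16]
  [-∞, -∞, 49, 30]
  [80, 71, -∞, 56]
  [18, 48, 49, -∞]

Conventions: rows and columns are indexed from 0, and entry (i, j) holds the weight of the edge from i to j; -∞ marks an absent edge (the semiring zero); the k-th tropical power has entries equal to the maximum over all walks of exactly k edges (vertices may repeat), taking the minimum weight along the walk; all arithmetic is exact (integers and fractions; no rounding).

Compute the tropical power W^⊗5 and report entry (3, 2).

W^⊗2:
  [16, 16, 49, 30]
  [49, 49, 30, 49]
  [18, 56, 49, 30]
  [49, 49, 48, 49]
W^⊗3:
  [49, 49, 30, 49]
  [30, 49, 49, 30]
  [49, 49, 49, 49]
  [48, 49, 49, 48]
W^⊗4:
  [30, 49, 49, 30]
  [49, 49, 49, 49]
  [49, 49, 49, 49]
  [49, 49, 49, 49]
W^⊗5:
  [49, 49, 49, 49]
  [49, 49, 49, 49]
  [49, 49, 49, 49]
  [49, 49, 49, 49]
Key observation: the optimum is the walk 3->2->1->2->1->2, with weight 49 min 71 min 49 min 71 min 49 = 49.
Optimal value attained by: walk 3->2->1->2->1->2.
Answer: (W^⊗5)[3][2] = 49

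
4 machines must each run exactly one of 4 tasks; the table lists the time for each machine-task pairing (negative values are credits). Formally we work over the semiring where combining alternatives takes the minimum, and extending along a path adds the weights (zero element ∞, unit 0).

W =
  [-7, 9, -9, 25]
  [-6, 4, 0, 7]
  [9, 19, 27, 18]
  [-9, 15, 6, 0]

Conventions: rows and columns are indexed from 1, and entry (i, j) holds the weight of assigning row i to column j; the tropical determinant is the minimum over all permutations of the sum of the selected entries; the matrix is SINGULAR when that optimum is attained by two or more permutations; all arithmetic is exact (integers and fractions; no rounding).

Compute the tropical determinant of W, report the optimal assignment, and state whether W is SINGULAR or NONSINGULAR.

σ = (1, 2, 3, 4): (-7) + 4 + 27 + 0 = 24
σ = (1, 2, 4, 3): (-7) + 4 + 18 + 6 = 21
σ = (1, 3, 2, 4): (-7) + 0 + 19 + 0 = 12
σ = (1, 3, 4, 2): (-7) + 0 + 18 + 15 = 26
σ = (1, 4, 2, 3): (-7) + 7 + 19 + 6 = 25
σ = (1, 4, 3, 2): (-7) + 7 + 27 + 15 = 42
σ = (2, 1, 3, 4): 9 + (-6) + 27 + 0 = 30
σ = (2, 1, 4, 3): 9 + (-6) + 18 + 6 = 27
σ = (2, 3, 1, 4): 9 + 0 + 9 + 0 = 18
σ = (2, 3, 4, 1): 9 + 0 + 18 + (-9) = 18
σ = (2, 4, 1, 3): 9 + 7 + 9 + 6 = 31
σ = (2, 4, 3, 1): 9 + 7 + 27 + (-9) = 34
σ = (3, 1, 2, 4): (-9) + (-6) + 19 + 0 = 4
σ = (3, 1, 4, 2): (-9) + (-6) + 18 + 15 = 18
σ = (3, 2, 1, 4): (-9) + 4 + 9 + 0 = 4
σ = (3, 2, 4, 1): (-9) + 4 + 18 + (-9) = 4
σ = (3, 4, 1, 2): (-9) + 7 + 9 + 15 = 22
σ = (3, 4, 2, 1): (-9) + 7 + 19 + (-9) = 8
σ = (4, 1, 2, 3): 25 + (-6) + 19 + 6 = 44
σ = (4, 1, 3, 2): 25 + (-6) + 27 + 15 = 61
σ = (4, 2, 1, 3): 25 + 4 + 9 + 6 = 44
σ = (4, 2, 3, 1): 25 + 4 + 27 + (-9) = 47
σ = (4, 3, 1, 2): 25 + 0 + 9 + 15 = 49
σ = (4, 3, 2, 1): 25 + 0 + 19 + (-9) = 35
Optimal value attained by: σ = (3, 1, 2, 4).
Answer: det⊕(W) = 4; verdict: SINGULAR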